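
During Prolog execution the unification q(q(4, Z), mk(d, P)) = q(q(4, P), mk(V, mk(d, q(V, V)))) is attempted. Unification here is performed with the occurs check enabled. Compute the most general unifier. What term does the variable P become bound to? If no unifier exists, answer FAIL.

Decompose q/2: q(4, Z) = q(4, P),  mk(d, P) = mk(V, mk(d, q(V, V))).
Decompose q/2: 4 = 4,  Z = P.
Delete trivial equation 4 = 4.
Bind Z := P; no other remaining equation mentions Z.
Decompose mk/2: d = V,  P = mk(d, q(V, V)).
Bind V := d; substituting into the remaining equation gives: P = mk(d, q(d, d)).
Bind P := mk(d, q(d, d)). Substituting into the earlier binding gives Z := mk(d, q(d, d)).
MGU = { Z ↦ mk(d, q(d, d)), V ↦ d, P ↦ mk(d, q(d, d)) }, so P ↦ mk(d, q(d, d)).

mk(d, q(d, d))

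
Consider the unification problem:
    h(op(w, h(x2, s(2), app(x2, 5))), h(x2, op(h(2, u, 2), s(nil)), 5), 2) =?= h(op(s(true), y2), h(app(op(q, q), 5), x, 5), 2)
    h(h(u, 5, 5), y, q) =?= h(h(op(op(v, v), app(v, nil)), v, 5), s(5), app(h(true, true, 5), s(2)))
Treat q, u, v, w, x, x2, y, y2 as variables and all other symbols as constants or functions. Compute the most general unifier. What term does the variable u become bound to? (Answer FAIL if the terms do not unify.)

op(op(5, 5), app(5, nil))

Decompose h/3: op(w, h(x2, s(2), app(x2, 5))) =?= op(s(true), y2),  h(x2, op(h(2, u, 2), s(nil)), 5) =?= h(app(op(q, q), 5), x, 5),  2 =?= 2.
Decompose op/2: w =?= s(true),  h(x2, s(2), app(x2, 5)) =?= y2.
Bind w := s(true); no other remaining equation mentions w.
Bind y2 := h(x2, s(2), app(x2, 5)); no other remaining equation mentions y2.
Decompose h/3: x2 =?= app(op(q, q), 5),  op(h(2, u, 2), s(nil)) =?= x,  5 =?= 5.
Bind x2 := app(op(q, q), 5); no other remaining equation mentions x2. Substituting into the earlier binding gives y2 := h(app(op(q, q), 5), s(2), app(app(op(q, q), 5), 5)).
Bind x := op(h(2, u, 2), s(nil)); no other remaining equation mentions x.
Delete trivial equation 5 =?= 5.
Delete trivial equation 2 =?= 2.
Decompose h/3: h(u, 5, 5) =?= h(op(op(v, v), app(v, nil)), v, 5),  y =?= s(5),  q =?= app(h(true, true, 5), s(2)).
Decompose h/3: u =?= op(op(v, v), app(v, nil)),  5 =?= v,  5 =?= 5.
Bind u := op(op(v, v), app(v, nil)); no other remaining equation mentions u. Substituting into the earlier binding gives x := op(h(2, op(op(v, v), app(v, nil)), 2), s(nil)).
Bind v := 5; no other remaining equation mentions v. Substituting into the earlier bindings gives x := op(h(2, op(op(5, 5), app(5, nil)), 2), s(nil)), u := op(op(5, 5), app(5, nil)).
Delete trivial equation 5 =?= 5.
Bind y := s(5); no other remaining equation mentions y.
Bind q := app(h(true, true, 5), s(2)). Substituting into the earlier bindings gives y2 := h(app(op(app(h(true, true, 5), s(2)), app(h(true, true, 5), s(2))), 5), s(2), app(app(op(app(h(true, true, 5), s(2)), app(h(true, true, 5), s(2))), 5), 5)), x2 := app(op(app(h(true, true, 5), s(2)), app(h(true, true, 5), s(2))), 5).
MGU = { w := s(true), y2 := h(app(op(app(h(true, true, 5), s(2)), app(h(true, true, 5), s(2))), 5), s(2), app(app(op(app(h(true, true, 5), s(2)), app(h(true, true, 5), s(2))), 5), 5)), x2 := app(op(app(h(true, true, 5), s(2)), app(h(true, true, 5), s(2))), 5), x := op(h(2, op(op(5, 5), app(5, nil)), 2), s(nil)), u := op(op(5, 5), app(5, nil)), v := 5, y := s(5), q := app(h(true, true, 5), s(2)) }, so u := op(op(5, 5), app(5, nil)).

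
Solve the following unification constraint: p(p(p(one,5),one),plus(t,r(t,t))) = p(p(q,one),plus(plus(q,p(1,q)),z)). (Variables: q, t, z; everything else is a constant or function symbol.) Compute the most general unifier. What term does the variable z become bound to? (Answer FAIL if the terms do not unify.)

Decompose p/2: p(p(one,5),one) = p(q,one),  plus(t,r(t,t)) = plus(plus(q,p(1,q)),z).
Decompose p/2: p(one,5) = q,  one = one.
Bind q := p(one,5); substituting into the one remaining equation that mentions q gives: plus(t,r(t,t)) = plus(plus(p(one,5),p(1,p(one,5))),z).
Delete trivial equation one = one.
Decompose plus/2: t = plus(p(one,5),p(1,p(one,5))),  r(t,t) = z.
Bind t := plus(p(one,5),p(1,p(one,5))); substituting into the remaining equation gives: r(plus(p(one,5),p(1,p(one,5))),plus(p(one,5),p(1,p(one,5)))) = z.
Bind z := r(plus(p(one,5),p(1,p(one,5))),plus(p(one,5),p(1,p(one,5)))).
MGU = { q := p(one,5), t := plus(p(one,5),p(1,p(one,5))), z := r(plus(p(one,5),p(1,p(one,5))),plus(p(one,5),p(1,p(one,5)))) }, so z := r(plus(p(one,5),p(1,p(one,5))),plus(p(one,5),p(1,p(one,5)))).

r(plus(p(one,5),p(1,p(one,5))),plus(p(one,5),p(1,p(one,5))))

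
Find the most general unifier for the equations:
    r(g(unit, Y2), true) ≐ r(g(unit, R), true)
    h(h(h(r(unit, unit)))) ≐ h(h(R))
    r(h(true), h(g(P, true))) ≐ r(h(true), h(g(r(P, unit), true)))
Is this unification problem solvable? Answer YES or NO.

Decompose r/2: g(unit, Y2) ≐ g(unit, R),  true ≐ true.
Decompose g/2: unit ≐ unit,  Y2 ≐ R.
Delete trivial equation unit ≐ unit.
Bind Y2 := R; no other remaining equation mentions Y2.
Delete trivial equation true ≐ true.
Decompose h/1: h(h(r(unit, unit))) ≐ h(R).
Decompose h/1: h(r(unit, unit)) ≐ R.
Bind R := h(r(unit, unit)); no other remaining equation mentions R. Substituting into the earlier binding gives Y2 := h(r(unit, unit)).
Decompose r/2: h(true) ≐ h(true),  h(g(P, true)) ≐ h(g(r(P, unit), true)).
Delete trivial equation h(true) ≐ h(true).
Decompose h/1: g(P, true) ≐ g(r(P, unit), true).
Decompose g/2: P ≐ r(P, unit),  true ≐ true.
Occurs check fails: P occurs in r(P, unit); the equation P ≐ r(P, unit) has no finite solution.

NO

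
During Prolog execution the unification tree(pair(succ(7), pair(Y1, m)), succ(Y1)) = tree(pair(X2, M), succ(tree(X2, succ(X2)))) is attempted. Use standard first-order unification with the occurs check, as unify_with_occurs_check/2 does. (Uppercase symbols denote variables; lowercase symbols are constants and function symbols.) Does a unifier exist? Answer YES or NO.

YES

Decompose tree/2: pair(succ(7), pair(Y1, m)) = pair(X2, M),  succ(Y1) = succ(tree(X2, succ(X2))).
Decompose pair/2: succ(7) = X2,  pair(Y1, m) = M.
Bind X2 := succ(7); substituting into the one remaining equation that mentions X2 gives: succ(Y1) = succ(tree(succ(7), succ(succ(7)))).
Bind M := pair(Y1, m); no other remaining equation mentions M.
Decompose succ/1: Y1 = tree(succ(7), succ(succ(7))).
Bind Y1 := tree(succ(7), succ(succ(7))). Substituting into the earlier binding gives M := pair(tree(succ(7), succ(succ(7))), m).
No equations remain and no clash or occurs-check failure arose, so a unifier exists.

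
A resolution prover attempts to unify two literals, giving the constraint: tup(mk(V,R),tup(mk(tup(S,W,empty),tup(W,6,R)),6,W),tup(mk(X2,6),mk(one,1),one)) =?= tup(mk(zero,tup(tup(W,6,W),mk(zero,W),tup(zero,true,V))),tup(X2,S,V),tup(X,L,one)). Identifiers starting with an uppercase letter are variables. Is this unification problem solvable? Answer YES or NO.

Decompose tup/3: mk(V,R) =?= mk(zero,tup(tup(W,6,W),mk(zero,W),tup(zero,true,V))),  tup(mk(tup(S,W,empty),tup(W,6,R)),6,W) =?= tup(X2,S,V),  tup(mk(X2,6),mk(one,1),one) =?= tup(X,L,one).
Decompose mk/2: V =?= zero,  R =?= tup(tup(W,6,W),mk(zero,W),tup(zero,true,V)).
Bind V := zero; substituting into the 2 remaining equations that mention V gives: R =?= tup(tup(W,6,W),mk(zero,W),tup(zero,true,zero)),  tup(mk(tup(S,W,empty),tup(W,6,R)),6,W) =?= tup(X2,S,zero).
Bind R := tup(tup(W,6,W),mk(zero,W),tup(zero,true,zero)); substituting into the one remaining equation that mentions R gives: tup(mk(tup(S,W,empty),tup(W,6,tup(tup(W,6,W),mk(zero,W),tup(zero,true,zero)))),6,W) =?= tup(X2,S,zero).
Decompose tup/3: mk(tup(S,W,empty),tup(W,6,tup(tup(W,6,W),mk(zero,W),tup(zero,true,zero)))) =?= X2,  6 =?= S,  W =?= zero.
Bind X2 := mk(tup(S,W,empty),tup(W,6,tup(tup(W,6,W),mk(zero,W),tup(zero,true,zero)))); substituting into the one remaining equation that mentions X2 gives: tup(mk(mk(tup(S,W,empty),tup(W,6,tup(tup(W,6,W),mk(zero,W),tup(zero,true,zero)))),6),mk(one,1),one) =?= tup(X,L,one).
Bind S := 6; substituting into the one remaining equation that mentions S gives: tup(mk(mk(tup(6,W,empty),tup(W,6,tup(tup(W,6,W),mk(zero,W),tup(zero,true,zero)))),6),mk(one,1),one) =?= tup(X,L,one). Substituting into the earlier binding gives X2 := mk(tup(6,W,empty),tup(W,6,tup(tup(W,6,W),mk(zero,W),tup(zero,true,zero)))).
Bind W := zero; substituting into the remaining equation gives: tup(mk(mk(tup(6,zero,empty),tup(zero,6,tup(tup(zero,6,zero),mk(zero,zero),tup(zero,true,zero)))),6),mk(one,1),one) =?= tup(X,L,one). Substituting into the earlier bindings gives R := tup(tup(zero,6,zero),mk(zero,zero),tup(zero,true,zero)), X2 := mk(tup(6,zero,empty),tup(zero,6,tup(tup(zero,6,zero),mk(zero,zero),tup(zero,true,zero)))).
Decompose tup/3: mk(mk(tup(6,zero,empty),tup(zero,6,tup(tup(zero,6,zero),mk(zero,zero),tup(zero,true,zero)))),6) =?= X,  mk(one,1) =?= L,  one =?= one.
Bind X := mk(mk(tup(6,zero,empty),tup(zero,6,tup(tup(zero,6,zero),mk(zero,zero),tup(zero,true,zero)))),6); no other remaining equation mentions X.
Bind L := mk(one,1); no other remaining equation mentions L.
Delete trivial equation one =?= one.
No equations remain and no clash or occurs-check failure arose, so a unifier exists.

YES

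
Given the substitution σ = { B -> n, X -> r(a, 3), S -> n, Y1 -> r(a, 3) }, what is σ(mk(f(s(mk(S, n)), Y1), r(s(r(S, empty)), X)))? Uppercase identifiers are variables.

mk(f(s(mk(n, n)), r(a, 3)), r(s(r(n, empty)), r(a, 3)))

Replace each occurrence of X with r(a, 3).
Replace each occurrence of S with n.
Replace each occurrence of Y1 with r(a, 3).
Result: mk(f(s(mk(n, n)), r(a, 3)), r(s(r(n, empty)), r(a, 3))).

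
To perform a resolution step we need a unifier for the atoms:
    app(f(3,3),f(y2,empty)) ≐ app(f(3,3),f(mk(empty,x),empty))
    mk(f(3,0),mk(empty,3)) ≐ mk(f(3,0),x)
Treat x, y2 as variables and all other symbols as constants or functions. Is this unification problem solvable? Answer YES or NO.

YES

Decompose app/2: f(3,3) ≐ f(3,3),  f(y2,empty) ≐ f(mk(empty,x),empty).
Delete trivial equation f(3,3) ≐ f(3,3).
Decompose f/2: y2 ≐ mk(empty,x),  empty ≐ empty.
Bind y2 := mk(empty,x); no other remaining equation mentions y2.
Delete trivial equation empty ≐ empty.
Decompose mk/2: f(3,0) ≐ f(3,0),  mk(empty,3) ≐ x.
Delete trivial equation f(3,0) ≐ f(3,0).
Bind x := mk(empty,3). Substituting into the earlier binding gives y2 := mk(empty,mk(empty,3)).
No equations remain and no clash or occurs-check failure arose, so a unifier exists.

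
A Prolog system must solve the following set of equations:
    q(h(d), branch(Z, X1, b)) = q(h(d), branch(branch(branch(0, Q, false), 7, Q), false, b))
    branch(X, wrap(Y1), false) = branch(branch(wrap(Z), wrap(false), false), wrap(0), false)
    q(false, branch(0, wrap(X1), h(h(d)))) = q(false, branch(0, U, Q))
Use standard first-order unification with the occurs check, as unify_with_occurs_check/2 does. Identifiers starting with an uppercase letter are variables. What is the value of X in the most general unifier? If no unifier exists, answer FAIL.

Decompose q/2: h(d) = h(d),  branch(Z, X1, b) = branch(branch(branch(0, Q, false), 7, Q), false, b).
Delete trivial equation h(d) = h(d).
Decompose branch/3: Z = branch(branch(0, Q, false), 7, Q),  X1 = false,  b = b.
Bind Z := branch(branch(0, Q, false), 7, Q); substituting into the one remaining equation that mentions Z gives: branch(X, wrap(Y1), false) = branch(branch(wrap(branch(branch(0, Q, false), 7, Q)), wrap(false), false), wrap(0), false).
Bind X1 := false; substituting into the one remaining equation that mentions X1 gives: q(false, branch(0, wrap(false), h(h(d)))) = q(false, branch(0, U, Q)).
Delete trivial equation b = b.
Decompose branch/3: X = branch(wrap(branch(branch(0, Q, false), 7, Q)), wrap(false), false),  wrap(Y1) = wrap(0),  false = false.
Bind X := branch(wrap(branch(branch(0, Q, false), 7, Q)), wrap(false), false); no other remaining equation mentions X.
Decompose wrap/1: Y1 = 0.
Bind Y1 := 0; no other remaining equation mentions Y1.
Delete trivial equation false = false.
Decompose q/2: false = false,  branch(0, wrap(false), h(h(d))) = branch(0, U, Q).
Delete trivial equation false = false.
Decompose branch/3: 0 = 0,  wrap(false) = U,  h(h(d)) = Q.
Delete trivial equation 0 = 0.
Bind U := wrap(false); no other remaining equation mentions U.
Bind Q := h(h(d)). Substituting into the earlier bindings gives Z := branch(branch(0, h(h(d)), false), 7, h(h(d))), X := branch(wrap(branch(branch(0, h(h(d)), false), 7, h(h(d)))), wrap(false), false).
MGU = { Z = branch(branch(0, h(h(d)), false), 7, h(h(d))), X1 = false, X = branch(wrap(branch(branch(0, h(h(d)), false), 7, h(h(d)))), wrap(false), false), Y1 = 0, U = wrap(false), Q = h(h(d)) }, so X = branch(wrap(branch(branch(0, h(h(d)), false), 7, h(h(d)))), wrap(false), false).

branch(wrap(branch(branch(0, h(h(d)), false), 7, h(h(d)))), wrap(false), false)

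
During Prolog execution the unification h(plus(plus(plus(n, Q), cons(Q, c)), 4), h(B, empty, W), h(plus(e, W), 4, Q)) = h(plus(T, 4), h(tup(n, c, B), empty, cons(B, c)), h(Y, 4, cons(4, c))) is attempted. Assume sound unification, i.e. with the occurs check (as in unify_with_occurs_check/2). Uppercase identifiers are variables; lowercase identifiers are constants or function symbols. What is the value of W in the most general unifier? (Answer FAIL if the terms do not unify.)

FAIL

Decompose h/3: plus(plus(plus(n, Q), cons(Q, c)), 4) = plus(T, 4),  h(B, empty, W) = h(tup(n, c, B), empty, cons(B, c)),  h(plus(e, W), 4, Q) = h(Y, 4, cons(4, c)).
Decompose plus/2: plus(plus(n, Q), cons(Q, c)) = T,  4 = 4.
Bind T := plus(plus(n, Q), cons(Q, c)); no other remaining equation mentions T.
Delete trivial equation 4 = 4.
Decompose h/3: B = tup(n, c, B),  empty = empty,  W = cons(B, c).
Occurs check fails: B occurs in tup(n, c, B); the equation B = tup(n, c, B) has no finite solution.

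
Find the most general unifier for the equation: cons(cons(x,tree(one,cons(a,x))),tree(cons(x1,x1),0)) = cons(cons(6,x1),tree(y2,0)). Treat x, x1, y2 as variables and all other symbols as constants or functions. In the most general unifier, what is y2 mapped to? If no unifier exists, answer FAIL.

cons(tree(one,cons(a,6)),tree(one,cons(a,6)))

Decompose cons/2: cons(x,tree(one,cons(a,x))) = cons(6,x1),  tree(cons(x1,x1),0) = tree(y2,0).
Decompose cons/2: x = 6,  tree(one,cons(a,x)) = x1.
Bind x := 6; substituting into the one remaining equation that mentions x gives: tree(one,cons(a,6)) = x1.
Bind x1 := tree(one,cons(a,6)); substituting into the remaining equation gives: tree(cons(tree(one,cons(a,6)),tree(one,cons(a,6))),0) = tree(y2,0).
Decompose tree/2: cons(tree(one,cons(a,6)),tree(one,cons(a,6))) = y2,  0 = 0.
Bind y2 := cons(tree(one,cons(a,6)),tree(one,cons(a,6))); no other remaining equation mentions y2.
Delete trivial equation 0 = 0.
MGU = { x := 6, x1 := tree(one,cons(a,6)), y2 := cons(tree(one,cons(a,6)),tree(one,cons(a,6))) }, so y2 := cons(tree(one,cons(a,6)),tree(one,cons(a,6))).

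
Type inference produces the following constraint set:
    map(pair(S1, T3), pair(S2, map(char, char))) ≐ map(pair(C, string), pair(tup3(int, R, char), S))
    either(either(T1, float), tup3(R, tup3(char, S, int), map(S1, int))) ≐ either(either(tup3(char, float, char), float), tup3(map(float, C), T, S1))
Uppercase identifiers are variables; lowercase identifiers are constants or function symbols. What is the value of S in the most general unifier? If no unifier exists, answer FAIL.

Decompose map/2: pair(S1, T3) ≐ pair(C, string),  pair(S2, map(char, char)) ≐ pair(tup3(int, R, char), S).
Decompose pair/2: S1 ≐ C,  T3 ≐ string.
Bind S1 := C; substituting into the one remaining equation that mentions S1 gives: either(either(T1, float), tup3(R, tup3(char, S, int), map(C, int))) ≐ either(either(tup3(char, float, char), float), tup3(map(float, C), T, C)).
Bind T3 := string; no other remaining equation mentions T3.
Decompose pair/2: S2 ≐ tup3(int, R, char),  map(char, char) ≐ S.
Bind S2 := tup3(int, R, char); no other remaining equation mentions S2.
Bind S := map(char, char); substituting into the remaining equation gives: either(either(T1, float), tup3(R, tup3(char, map(char, char), int), map(C, int))) ≐ either(either(tup3(char, float, char), float), tup3(map(float, C), T, C)).
Decompose either/2: either(T1, float) ≐ either(tup3(char, float, char), float),  tup3(R, tup3(char, map(char, char), int), map(C, int)) ≐ tup3(map(float, C), T, C).
Decompose either/2: T1 ≐ tup3(char, float, char),  float ≐ float.
Bind T1 := tup3(char, float, char); no other remaining equation mentions T1.
Delete trivial equation float ≐ float.
Decompose tup3/3: R ≐ map(float, C),  tup3(char, map(char, char), int) ≐ T,  map(C, int) ≐ C.
Bind R := map(float, C); no other remaining equation mentions R. Substituting into the earlier binding gives S2 := tup3(int, map(float, C), char).
Bind T := tup3(char, map(char, char), int); no other remaining equation mentions T.
Occurs check fails: C occurs in map(C, int); the equation C ≐ map(C, int) has no finite solution.

FAIL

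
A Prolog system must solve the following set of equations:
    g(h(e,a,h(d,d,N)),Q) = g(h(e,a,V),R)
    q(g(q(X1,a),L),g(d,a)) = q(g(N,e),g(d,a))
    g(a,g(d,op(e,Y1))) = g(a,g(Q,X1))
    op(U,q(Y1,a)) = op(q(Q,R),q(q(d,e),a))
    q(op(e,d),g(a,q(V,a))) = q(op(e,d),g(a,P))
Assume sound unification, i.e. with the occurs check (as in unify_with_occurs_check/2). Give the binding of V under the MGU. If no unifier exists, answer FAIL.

h(d,d,q(op(e,q(d,e)),a))

Decompose g/2: h(e,a,h(d,d,N)) = h(e,a,V),  Q = R.
Decompose h/3: e = e,  a = a,  h(d,d,N) = V.
Delete trivial equation e = e.
Delete trivial equation a = a.
Bind V := h(d,d,N); substituting into the one remaining equation that mentions V gives: q(op(e,d),g(a,q(h(d,d,N),a))) = q(op(e,d),g(a,P)).
Bind Q := R; substituting into the 2 remaining equations that mention Q gives: g(a,g(d,op(e,Y1))) = g(a,g(R,X1)),  op(U,q(Y1,a)) = op(q(R,R),q(q(d,e),a)).
Decompose q/2: g(q(X1,a),L) = g(N,e),  g(d,a) = g(d,a).
Decompose g/2: q(X1,a) = N,  L = e.
Bind N := q(X1,a); substituting into the one remaining equation that mentions N gives: q(op(e,d),g(a,q(h(d,d,q(X1,a)),a))) = q(op(e,d),g(a,P)). Substituting into the earlier binding gives V := h(d,d,q(X1,a)).
Bind L := e; no other remaining equation mentions L.
Delete trivial equation g(d,a) = g(d,a).
Decompose g/2: a = a,  g(d,op(e,Y1)) = g(R,X1).
Delete trivial equation a = a.
Decompose g/2: d = R,  op(e,Y1) = X1.
Bind R := d; substituting into the one remaining equation that mentions R gives: op(U,q(Y1,a)) = op(q(d,d),q(q(d,e),a)). Substituting into the earlier binding gives Q := d.
Bind X1 := op(e,Y1); substituting into the one remaining equation that mentions X1 gives: q(op(e,d),g(a,q(h(d,d,q(op(e,Y1),a)),a))) = q(op(e,d),g(a,P)). Substituting into the earlier bindings gives V := h(d,d,q(op(e,Y1),a)), N := q(op(e,Y1),a).
Decompose op/2: U = q(d,d),  q(Y1,a) = q(q(d,e),a).
Bind U := q(d,d); no other remaining equation mentions U.
Decompose q/2: Y1 = q(d,e),  a = a.
Bind Y1 := q(d,e); substituting into the one remaining equation that mentions Y1 gives: q(op(e,d),g(a,q(h(d,d,q(op(e,q(d,e)),a)),a))) = q(op(e,d),g(a,P)). Substituting into the earlier bindings gives V := h(d,d,q(op(e,q(d,e)),a)), N := q(op(e,q(d,e)),a), X1 := op(e,q(d,e)).
Delete trivial equation a = a.
Decompose q/2: op(e,d) = op(e,d),  g(a,q(h(d,d,q(op(e,q(d,e)),a)),a)) = g(a,P).
Delete trivial equation op(e,d) = op(e,d).
Decompose g/2: a = a,  q(h(d,d,q(op(e,q(d,e)),a)),a) = P.
Delete trivial equation a = a.
Bind P := q(h(d,d,q(op(e,q(d,e)),a)),a).
MGU = { V = h(d,d,q(op(e,q(d,e)),a)), Q = d, N = q(op(e,q(d,e)),a), L = e, R = d, X1 = op(e,q(d,e)), U = q(d,d), Y1 = q(d,e), P = q(h(d,d,q(op(e,q(d,e)),a)),a) }, so V = h(d,d,q(op(e,q(d,e)),a)).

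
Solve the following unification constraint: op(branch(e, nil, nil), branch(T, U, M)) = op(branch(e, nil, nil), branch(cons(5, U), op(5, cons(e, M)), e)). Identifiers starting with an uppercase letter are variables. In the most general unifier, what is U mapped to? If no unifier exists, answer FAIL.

Decompose op/2: branch(e, nil, nil) = branch(e, nil, nil),  branch(T, U, M) = branch(cons(5, U), op(5, cons(e, M)), e).
Delete trivial equation branch(e, nil, nil) = branch(e, nil, nil).
Decompose branch/3: T = cons(5, U),  U = op(5, cons(e, M)),  M = e.
Bind T := cons(5, U); no other remaining equation mentions T.
Bind U := op(5, cons(e, M)); no other remaining equation mentions U. Substituting into the earlier binding gives T := cons(5, op(5, cons(e, M))).
Bind M := e. Substituting into the earlier bindings gives T := cons(5, op(5, cons(e, e))), U := op(5, cons(e, e)).
MGU = { T ↦ cons(5, op(5, cons(e, e))), U ↦ op(5, cons(e, e)), M ↦ e }, so U ↦ op(5, cons(e, e)).

op(5, cons(e, e))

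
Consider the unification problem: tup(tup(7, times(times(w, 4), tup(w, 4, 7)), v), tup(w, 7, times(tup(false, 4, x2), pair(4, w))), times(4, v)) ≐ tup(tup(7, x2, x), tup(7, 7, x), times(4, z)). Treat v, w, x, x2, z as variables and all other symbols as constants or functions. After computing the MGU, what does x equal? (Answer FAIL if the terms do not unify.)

times(tup(false, 4, times(times(7, 4), tup(7, 4, 7))), pair(4, 7))

Decompose tup/3: tup(7, times(times(w, 4), tup(w, 4, 7)), v) ≐ tup(7, x2, x),  tup(w, 7, times(tup(false, 4, x2), pair(4, w))) ≐ tup(7, 7, x),  times(4, v) ≐ times(4, z).
Decompose tup/3: 7 ≐ 7,  times(times(w, 4), tup(w, 4, 7)) ≐ x2,  v ≐ x.
Delete trivial equation 7 ≐ 7.
Bind x2 := times(times(w, 4), tup(w, 4, 7)); substituting into the one remaining equation that mentions x2 gives: tup(w, 7, times(tup(false, 4, times(times(w, 4), tup(w, 4, 7))), pair(4, w))) ≐ tup(7, 7, x).
Bind v := x; substituting into the one remaining equation that mentions v gives: times(4, x) ≐ times(4, z).
Decompose tup/3: w ≐ 7,  7 ≐ 7,  times(tup(false, 4, times(times(w, 4), tup(w, 4, 7))), pair(4, w)) ≐ x.
Bind w := 7; substituting into the one remaining equation that mentions w gives: times(tup(false, 4, times(times(7, 4), tup(7, 4, 7))), pair(4, 7)) ≐ x. Substituting into the earlier binding gives x2 := times(times(7, 4), tup(7, 4, 7)).
Delete trivial equation 7 ≐ 7.
Bind x := times(tup(false, 4, times(times(7, 4), tup(7, 4, 7))), pair(4, 7)); substituting into the remaining equation gives: times(4, times(tup(false, 4, times(times(7, 4), tup(7, 4, 7))), pair(4, 7))) ≐ times(4, z). Substituting into the earlier binding gives v := times(tup(false, 4, times(times(7, 4), tup(7, 4, 7))), pair(4, 7)).
Decompose times/2: 4 ≐ 4,  times(tup(false, 4, times(times(7, 4), tup(7, 4, 7))), pair(4, 7)) ≐ z.
Delete trivial equation 4 ≐ 4.
Bind z := times(tup(false, 4, times(times(7, 4), tup(7, 4, 7))), pair(4, 7)).
MGU = { x2 ↦ times(times(7, 4), tup(7, 4, 7)), v ↦ times(tup(false, 4, times(times(7, 4), tup(7, 4, 7))), pair(4, 7)), w ↦ 7, x ↦ times(tup(false, 4, times(times(7, 4), tup(7, 4, 7))), pair(4, 7)), z ↦ times(tup(false, 4, times(times(7, 4), tup(7, 4, 7))), pair(4, 7)) }, so x ↦ times(tup(false, 4, times(times(7, 4), tup(7, 4, 7))), pair(4, 7)).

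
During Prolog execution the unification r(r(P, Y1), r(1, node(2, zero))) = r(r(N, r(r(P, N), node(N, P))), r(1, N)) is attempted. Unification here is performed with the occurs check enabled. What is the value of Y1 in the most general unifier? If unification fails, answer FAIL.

Decompose r/2: r(P, Y1) = r(N, r(r(P, N), node(N, P))),  r(1, node(2, zero)) = r(1, N).
Decompose r/2: P = N,  Y1 = r(r(P, N), node(N, P)).
Bind P := N; substituting into the one remaining equation that mentions P gives: Y1 = r(r(N, N), node(N, N)).
Bind Y1 := r(r(N, N), node(N, N)); no other remaining equation mentions Y1.
Decompose r/2: 1 = 1,  node(2, zero) = N.
Delete trivial equation 1 = 1.
Bind N := node(2, zero). Substituting into the earlier bindings gives P := node(2, zero), Y1 := r(r(node(2, zero), node(2, zero)), node(node(2, zero), node(2, zero))).
MGU = { P ↦ node(2, zero), Y1 ↦ r(r(node(2, zero), node(2, zero)), node(node(2, zero), node(2, zero))), N ↦ node(2, zero) }, so Y1 ↦ r(r(node(2, zero), node(2, zero)), node(node(2, zero), node(2, zero))).

r(r(node(2, zero), node(2, zero)), node(node(2, zero), node(2, zero)))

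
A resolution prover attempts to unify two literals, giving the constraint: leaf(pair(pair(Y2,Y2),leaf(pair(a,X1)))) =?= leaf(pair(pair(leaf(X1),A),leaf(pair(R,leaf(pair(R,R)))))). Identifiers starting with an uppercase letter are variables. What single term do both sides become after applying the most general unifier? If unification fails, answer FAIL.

leaf(pair(pair(leaf(leaf(pair(a,a))),leaf(leaf(pair(a,a)))),leaf(pair(a,leaf(pair(a,a))))))

Decompose leaf/1: pair(pair(Y2,Y2),leaf(pair(a,X1))) =?= pair(pair(leaf(X1),A),leaf(pair(R,leaf(pair(R,R))))).
Decompose pair/2: pair(Y2,Y2) =?= pair(leaf(X1),A),  leaf(pair(a,X1)) =?= leaf(pair(R,leaf(pair(R,R)))).
Decompose pair/2: Y2 =?= leaf(X1),  Y2 =?= A.
Bind Y2 := leaf(X1); substituting into the one remaining equation that mentions Y2 gives: leaf(X1) =?= A.
Bind A := leaf(X1); no other remaining equation mentions A.
Decompose leaf/1: pair(a,X1) =?= pair(R,leaf(pair(R,R))).
Decompose pair/2: a =?= R,  X1 =?= leaf(pair(R,R)).
Bind R := a; substituting into the remaining equation gives: X1 =?= leaf(pair(a,a)).
Bind X1 := leaf(pair(a,a)). Substituting into the earlier bindings gives Y2 := leaf(leaf(pair(a,a))), A := leaf(leaf(pair(a,a))).
Applying the MGU to either side gives leaf(pair(pair(leaf(leaf(pair(a,a))),leaf(leaf(pair(a,a)))),leaf(pair(a,leaf(pair(a,a)))))).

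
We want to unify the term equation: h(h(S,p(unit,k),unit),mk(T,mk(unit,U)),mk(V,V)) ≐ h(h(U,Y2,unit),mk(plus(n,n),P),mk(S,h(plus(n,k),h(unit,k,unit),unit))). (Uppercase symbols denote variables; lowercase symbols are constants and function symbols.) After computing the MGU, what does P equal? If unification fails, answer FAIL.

mk(unit,h(plus(n,k),h(unit,k,unit),unit))

Decompose h/3: h(S,p(unit,k),unit) ≐ h(U,Y2,unit),  mk(T,mk(unit,U)) ≐ mk(plus(n,n),P),  mk(V,V) ≐ mk(S,h(plus(n,k),h(unit,k,unit),unit)).
Decompose h/3: S ≐ U,  p(unit,k) ≐ Y2,  unit ≐ unit.
Bind S := U; substituting into the one remaining equation that mentions S gives: mk(V,V) ≐ mk(U,h(plus(n,k),h(unit,k,unit),unit)).
Bind Y2 := p(unit,k); no other remaining equation mentions Y2.
Delete trivial equation unit ≐ unit.
Decompose mk/2: T ≐ plus(n,n),  mk(unit,U) ≐ P.
Bind T := plus(n,n); no other remaining equation mentions T.
Bind P := mk(unit,U); no other remaining equation mentions P.
Decompose mk/2: V ≐ U,  V ≐ h(plus(n,k),h(unit,k,unit),unit).
Bind V := U; substituting into the remaining equation gives: U ≐ h(plus(n,k),h(unit,k,unit),unit).
Bind U := h(plus(n,k),h(unit,k,unit),unit). Substituting into the earlier bindings gives S := h(plus(n,k),h(unit,k,unit),unit), P := mk(unit,h(plus(n,k),h(unit,k,unit),unit)), V := h(plus(n,k),h(unit,k,unit),unit).
MGU = { S ↦ h(plus(n,k),h(unit,k,unit),unit), Y2 ↦ p(unit,k), T ↦ plus(n,n), P ↦ mk(unit,h(plus(n,k),h(unit,k,unit),unit)), V ↦ h(plus(n,k),h(unit,k,unit),unit), U ↦ h(plus(n,k),h(unit,k,unit),unit) }, so P ↦ mk(unit,h(plus(n,k),h(unit,k,unit),unit)).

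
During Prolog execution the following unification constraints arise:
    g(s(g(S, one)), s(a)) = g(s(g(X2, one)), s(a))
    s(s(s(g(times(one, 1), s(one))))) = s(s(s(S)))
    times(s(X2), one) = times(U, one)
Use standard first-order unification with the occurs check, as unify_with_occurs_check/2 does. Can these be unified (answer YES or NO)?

YES

Decompose g/2: s(g(S, one)) = s(g(X2, one)),  s(a) = s(a).
Decompose s/1: g(S, one) = g(X2, one).
Decompose g/2: S = X2,  one = one.
Bind S := X2; substituting into the one remaining equation that mentions S gives: s(s(s(g(times(one, 1), s(one))))) = s(s(s(X2))).
Delete trivial equation one = one.
Delete trivial equation s(a) = s(a).
Decompose s/1: s(s(g(times(one, 1), s(one)))) = s(s(X2)).
Decompose s/1: s(g(times(one, 1), s(one))) = s(X2).
Decompose s/1: g(times(one, 1), s(one)) = X2.
Bind X2 := g(times(one, 1), s(one)); substituting into the remaining equation gives: times(s(g(times(one, 1), s(one))), one) = times(U, one). Substituting into the earlier binding gives S := g(times(one, 1), s(one)).
Decompose times/2: s(g(times(one, 1), s(one))) = U,  one = one.
Bind U := s(g(times(one, 1), s(one))); no other remaining equation mentions U.
Delete trivial equation one = one.
No equations remain and no clash or occurs-check failure arose, so a unifier exists.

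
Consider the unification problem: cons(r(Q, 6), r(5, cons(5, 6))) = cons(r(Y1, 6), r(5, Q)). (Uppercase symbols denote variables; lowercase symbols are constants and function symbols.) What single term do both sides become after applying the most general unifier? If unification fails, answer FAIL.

Decompose cons/2: r(Q, 6) = r(Y1, 6),  r(5, cons(5, 6)) = r(5, Q).
Decompose r/2: Q = Y1,  6 = 6.
Bind Q := Y1; substituting into the one remaining equation that mentions Q gives: r(5, cons(5, 6)) = r(5, Y1).
Delete trivial equation 6 = 6.
Decompose r/2: 5 = 5,  cons(5, 6) = Y1.
Delete trivial equation 5 = 5.
Bind Y1 := cons(5, 6). Substituting into the earlier binding gives Q := cons(5, 6).
Applying the MGU to either side gives cons(r(cons(5, 6), 6), r(5, cons(5, 6))).

cons(r(cons(5, 6), 6), r(5, cons(5, 6)))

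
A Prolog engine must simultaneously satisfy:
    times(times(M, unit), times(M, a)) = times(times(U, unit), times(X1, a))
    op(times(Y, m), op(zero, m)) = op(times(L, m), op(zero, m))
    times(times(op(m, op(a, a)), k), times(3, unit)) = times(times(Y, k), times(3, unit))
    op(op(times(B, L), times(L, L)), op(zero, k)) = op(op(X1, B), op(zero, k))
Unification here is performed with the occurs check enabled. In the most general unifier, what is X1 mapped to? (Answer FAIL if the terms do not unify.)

times(times(op(m, op(a, a)), op(m, op(a, a))), op(m, op(a, a)))

Decompose times/2: times(M, unit) = times(U, unit),  times(M, a) = times(X1, a).
Decompose times/2: M = U,  unit = unit.
Bind M := U; substituting into the one remaining equation that mentions M gives: times(U, a) = times(X1, a).
Delete trivial equation unit = unit.
Decompose times/2: U = X1,  a = a.
Bind U := X1; no other remaining equation mentions U. Substituting into the earlier binding gives M := X1.
Delete trivial equation a = a.
Decompose op/2: times(Y, m) = times(L, m),  op(zero, m) = op(zero, m).
Decompose times/2: Y = L,  m = m.
Bind Y := L; substituting into the one remaining equation that mentions Y gives: times(times(op(m, op(a, a)), k), times(3, unit)) = times(times(L, k), times(3, unit)).
Delete trivial equation m = m.
Delete trivial equation op(zero, m) = op(zero, m).
Decompose times/2: times(op(m, op(a, a)), k) = times(L, k),  times(3, unit) = times(3, unit).
Decompose times/2: op(m, op(a, a)) = L,  k = k.
Bind L := op(m, op(a, a)); substituting into the one remaining equation that mentions L gives: op(op(times(B, op(m, op(a, a))), times(op(m, op(a, a)), op(m, op(a, a)))), op(zero, k)) = op(op(X1, B), op(zero, k)). Substituting into the earlier binding gives Y := op(m, op(a, a)).
Delete trivial equation k = k.
Delete trivial equation times(3, unit) = times(3, unit).
Decompose op/2: op(times(B, op(m, op(a, a))), times(op(m, op(a, a)), op(m, op(a, a)))) = op(X1, B),  op(zero, k) = op(zero, k).
Decompose op/2: times(B, op(m, op(a, a))) = X1,  times(op(m, op(a, a)), op(m, op(a, a))) = B.
Bind X1 := times(B, op(m, op(a, a))); no other remaining equation mentions X1. Substituting into the earlier bindings gives M := times(B, op(m, op(a, a))), U := times(B, op(m, op(a, a))).
Bind B := times(op(m, op(a, a)), op(m, op(a, a))); no other remaining equation mentions B. Substituting into the earlier bindings gives M := times(times(op(m, op(a, a)), op(m, op(a, a))), op(m, op(a, a))), U := times(times(op(m, op(a, a)), op(m, op(a, a))), op(m, op(a, a))), X1 := times(times(op(m, op(a, a)), op(m, op(a, a))), op(m, op(a, a))).
Delete trivial equation op(zero, k) = op(zero, k).
MGU = { M ↦ times(times(op(m, op(a, a)), op(m, op(a, a))), op(m, op(a, a))), U ↦ times(times(op(m, op(a, a)), op(m, op(a, a))), op(m, op(a, a))), Y ↦ op(m, op(a, a)), L ↦ op(m, op(a, a)), X1 ↦ times(times(op(m, op(a, a)), op(m, op(a, a))), op(m, op(a, a))), B ↦ times(op(m, op(a, a)), op(m, op(a, a))) }, so X1 ↦ times(times(op(m, op(a, a)), op(m, op(a, a))), op(m, op(a, a))).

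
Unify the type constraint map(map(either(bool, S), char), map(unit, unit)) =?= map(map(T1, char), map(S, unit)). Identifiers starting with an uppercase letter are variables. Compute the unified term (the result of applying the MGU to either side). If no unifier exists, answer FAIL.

Decompose map/2: map(either(bool, S), char) =?= map(T1, char),  map(unit, unit) =?= map(S, unit).
Decompose map/2: either(bool, S) =?= T1,  char =?= char.
Bind T1 := either(bool, S); no other remaining equation mentions T1.
Delete trivial equation char =?= char.
Decompose map/2: unit =?= S,  unit =?= unit.
Bind S := unit; no other remaining equation mentions S. Substituting into the earlier binding gives T1 := either(bool, unit).
Delete trivial equation unit =?= unit.
Applying the MGU to either side gives map(map(either(bool, unit), char), map(unit, unit)).

map(map(either(bool, unit), char), map(unit, unit))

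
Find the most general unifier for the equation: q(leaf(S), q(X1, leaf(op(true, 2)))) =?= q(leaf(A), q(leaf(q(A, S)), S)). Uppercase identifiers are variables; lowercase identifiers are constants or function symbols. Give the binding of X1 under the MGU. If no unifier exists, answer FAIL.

leaf(q(leaf(op(true, 2)), leaf(op(true, 2))))

Decompose q/2: leaf(S) =?= leaf(A),  q(X1, leaf(op(true, 2))) =?= q(leaf(q(A, S)), S).
Decompose leaf/1: S =?= A.
Bind S := A; substituting into the remaining equation gives: q(X1, leaf(op(true, 2))) =?= q(leaf(q(A, A)), A).
Decompose q/2: X1 =?= leaf(q(A, A)),  leaf(op(true, 2)) =?= A.
Bind X1 := leaf(q(A, A)); no other remaining equation mentions X1.
Bind A := leaf(op(true, 2)). Substituting into the earlier bindings gives S := leaf(op(true, 2)), X1 := leaf(q(leaf(op(true, 2)), leaf(op(true, 2)))).
MGU = { S -> leaf(op(true, 2)), X1 -> leaf(q(leaf(op(true, 2)), leaf(op(true, 2)))), A -> leaf(op(true, 2)) }, so X1 -> leaf(q(leaf(op(true, 2)), leaf(op(true, 2)))).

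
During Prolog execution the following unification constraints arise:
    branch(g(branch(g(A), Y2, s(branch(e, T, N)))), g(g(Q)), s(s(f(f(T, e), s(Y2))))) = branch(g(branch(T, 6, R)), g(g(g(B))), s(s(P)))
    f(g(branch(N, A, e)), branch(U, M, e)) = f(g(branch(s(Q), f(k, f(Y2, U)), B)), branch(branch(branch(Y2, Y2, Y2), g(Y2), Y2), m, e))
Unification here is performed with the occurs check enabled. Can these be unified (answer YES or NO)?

YES

Decompose branch/3: g(branch(g(A), Y2, s(branch(e, T, N)))) = g(branch(T, 6, R)),  g(g(Q)) = g(g(g(B))),  s(s(f(f(T, e), s(Y2)))) = s(s(P)).
Decompose g/1: branch(g(A), Y2, s(branch(e, T, N))) = branch(T, 6, R).
Decompose branch/3: g(A) = T,  Y2 = 6,  s(branch(e, T, N)) = R.
Bind T := g(A); substituting into the 2 remaining equations that mention T gives: s(branch(e, g(A), N)) = R,  s(s(f(f(g(A), e), s(Y2)))) = s(s(P)).
Bind Y2 := 6; substituting into the 2 remaining equations that mention Y2 gives: s(s(f(f(g(A), e), s(6)))) = s(s(P)),  f(g(branch(N, A, e)), branch(U, M, e)) = f(g(branch(s(Q), f(k, f(6, U)), B)), branch(branch(branch(6, 6, 6), g(6), 6), m, e)).
Bind R := s(branch(e, g(A), N)); no other remaining equation mentions R.
Decompose g/1: g(Q) = g(g(B)).
Decompose g/1: Q = g(B).
Bind Q := g(B); substituting into the one remaining equation that mentions Q gives: f(g(branch(N, A, e)), branch(U, M, e)) = f(g(branch(s(g(B)), f(k, f(6, U)), B)), branch(branch(branch(6, 6, 6), g(6), 6), m, e)).
Decompose s/1: s(f(f(g(A), e), s(6))) = s(P).
Decompose s/1: f(f(g(A), e), s(6)) = P.
Bind P := f(f(g(A), e), s(6)); no other remaining equation mentions P.
Decompose f/2: g(branch(N, A, e)) = g(branch(s(g(B)), f(k, f(6, U)), B)),  branch(U, M, e) = branch(branch(branch(6, 6, 6), g(6), 6), m, e).
Decompose g/1: branch(N, A, e) = branch(s(g(B)), f(k, f(6, U)), B).
Decompose branch/3: N = s(g(B)),  A = f(k, f(6, U)),  e = B.
Bind N := s(g(B)); no other remaining equation mentions N. Substituting into the earlier binding gives R := s(branch(e, g(A), s(g(B)))).
Bind A := f(k, f(6, U)); no other remaining equation mentions A. Substituting into the earlier bindings gives T := g(f(k, f(6, U))), R := s(branch(e, g(f(k, f(6, U))), s(g(B)))), P := f(f(g(f(k, f(6, U))), e), s(6)).
Bind B := e; no other remaining equation mentions B. Substituting into the earlier bindings gives R := s(branch(e, g(f(k, f(6, U))), s(g(e)))), Q := g(e), N := s(g(e)).
Decompose branch/3: U = branch(branch(6, 6, 6), g(6), 6),  M = m,  e = e.
Bind U := branch(branch(6, 6, 6), g(6), 6); no other remaining equation mentions U. Substituting into the earlier bindings gives T := g(f(k, f(6, branch(branch(6, 6, 6), g(6), 6)))), R := s(branch(e, g(f(k, f(6, branch(branch(6, 6, 6), g(6), 6)))), s(g(e)))), P := f(f(g(f(k, f(6, branch(branch(6, 6, 6), g(6), 6)))), e), s(6)), A := f(k, f(6, branch(branch(6, 6, 6), g(6), 6))).
Bind M := m; no other remaining equation mentions M.
Delete trivial equation e = e.
No equations remain and no clash or occurs-check failure arose, so a unifier exists.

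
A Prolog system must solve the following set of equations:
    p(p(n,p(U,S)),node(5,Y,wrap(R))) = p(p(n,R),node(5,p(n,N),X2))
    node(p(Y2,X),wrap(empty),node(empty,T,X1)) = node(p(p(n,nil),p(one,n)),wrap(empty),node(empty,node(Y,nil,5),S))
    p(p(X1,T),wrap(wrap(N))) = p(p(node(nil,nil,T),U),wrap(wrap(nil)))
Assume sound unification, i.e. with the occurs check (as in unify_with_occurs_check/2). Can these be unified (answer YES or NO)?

Decompose p/2: p(n,p(U,S)) = p(n,R),  node(5,Y,wrap(R)) = node(5,p(n,N),X2).
Decompose p/2: n = n,  p(U,S) = R.
Delete trivial equation n = n.
Bind R := p(U,S); substituting into the one remaining equation that mentions R gives: node(5,Y,wrap(p(U,S))) = node(5,p(n,N),X2).
Decompose node/3: 5 = 5,  Y = p(n,N),  wrap(p(U,S)) = X2.
Delete trivial equation 5 = 5.
Bind Y := p(n,N); substituting into the one remaining equation that mentions Y gives: node(p(Y2,X),wrap(empty),node(empty,T,X1)) = node(p(p(n,nil),p(one,n)),wrap(empty),node(empty,node(p(n,N),nil,5),S)).
Bind X2 := wrap(p(U,S)); no other remaining equation mentions X2.
Decompose node/3: p(Y2,X) = p(p(n,nil),p(one,n)),  wrap(empty) = wrap(empty),  node(empty,T,X1) = node(empty,node(p(n,N),nil,5),S).
Decompose p/2: Y2 = p(n,nil),  X = p(one,n).
Bind Y2 := p(n,nil); no other remaining equation mentions Y2.
Bind X := p(one,n); no other remaining equation mentions X.
Delete trivial equation wrap(empty) = wrap(empty).
Decompose node/3: empty = empty,  T = node(p(n,N),nil,5),  X1 = S.
Delete trivial equation empty = empty.
Bind T := node(p(n,N),nil,5); substituting into the one remaining equation that mentions T gives: p(p(X1,node(p(n,N),nil,5)),wrap(wrap(N))) = p(p(node(nil,nil,node(p(n,N),nil,5)),U),wrap(wrap(nil))).
Bind X1 := S; substituting into the remaining equation gives: p(p(S,node(p(n,N),nil,5)),wrap(wrap(N))) = p(p(node(nil,nil,node(p(n,N),nil,5)),U),wrap(wrap(nil))).
Decompose p/2: p(S,node(p(n,N),nil,5)) = p(node(nil,nil,node(p(n,N),nil,5)),U),  wrap(wrap(N)) = wrap(wrap(nil)).
Decompose p/2: S = node(nil,nil,node(p(n,N),nil,5)),  node(p(n,N),nil,5) = U.
Bind S := node(nil,nil,node(p(n,N),nil,5)); no other remaining equation mentions S. Substituting into the earlier bindings gives R := p(U,node(nil,nil,node(p(n,N),nil,5))), X2 := wrap(p(U,node(nil,nil,node(p(n,N),nil,5)))), X1 := node(nil,nil,node(p(n,N),nil,5)).
Bind U := node(p(n,N),nil,5); no other remaining equation mentions U. Substituting into the earlier bindings gives R := p(node(p(n,N),nil,5),node(nil,nil,node(p(n,N),nil,5))), X2 := wrap(p(node(p(n,N),nil,5),node(nil,nil,node(p(n,N),nil,5)))).
Decompose wrap/1: wrap(N) = wrap(nil).
Decompose wrap/1: N = nil.
Bind N := nil. Substituting into the earlier bindings gives R := p(node(p(n,nil),nil,5),node(nil,nil,node(p(n,nil),nil,5))), Y := p(n,nil), X2 := wrap(p(node(p(n,nil),nil,5),node(nil,nil,node(p(n,nil),nil,5)))), T := node(p(n,nil),nil,5), X1 := node(nil,nil,node(p(n,nil),nil,5)), S := node(nil,nil,node(p(n,nil),nil,5)), U := node(p(n,nil),nil,5).
No equations remain and no clash or occurs-check failure arose, so a unifier exists.

YES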